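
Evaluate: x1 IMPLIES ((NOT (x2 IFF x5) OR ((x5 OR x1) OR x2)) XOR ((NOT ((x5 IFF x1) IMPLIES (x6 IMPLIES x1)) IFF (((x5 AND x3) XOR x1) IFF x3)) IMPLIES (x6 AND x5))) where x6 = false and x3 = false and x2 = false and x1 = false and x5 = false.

x2 IFF x5 = false IFF false = true
NOT (x2 IFF x5) = NOT true = false
x5 OR x1 = false OR false = false
(x5 OR x1) OR x2 = false OR false = false
NOT (x2 IFF x5) OR ((x5 OR x1) OR x2) = false OR false = false
x5 IFF x1 = false IFF false = true
x6 IMPLIES x1 = false IMPLIES false = true
(x5 IFF x1) IMPLIES (x6 IMPLIES x1) = true IMPLIES true = true
NOT ((x5 IFF x1) IMPLIES (x6 IMPLIES x1)) = NOT true = false
x5 AND x3 = false AND false = false
(x5 AND x3) XOR x1 = false XOR false = false
((x5 AND x3) XOR x1) IFF x3 = false IFF false = true
NOT ((x5 IFF x1) IMPLIES (x6 IMPLIES x1)) IFF (((x5 AND x3) XOR x1) IFF x3) = false IFF true = false
x6 AND x5 = false AND false = false
(NOT ((x5 IFF x1) IMPLIES (x6 IMPLIES x1)) IFF (((x5 AND x3) XOR x1) IFF x3)) IMPLIES (x6 AND x5) = false IMPLIES false = true
(NOT (x2 IFF x5) OR ((x5 OR x1) OR x2)) XOR ((NOT ((x5 IFF x1) IMPLIES (x6 IMPLIES x1)) IFF (((x5 AND x3) XOR x1) IFF x3)) IMPLIES (x6 AND x5)) = false XOR true = true
x1 IMPLIES ((NOT (x2 IFF x5) OR ((x5 OR x1) OR x2)) XOR ((NOT ((x5 IFF x1) IMPLIES (x6 IMPLIES x1)) IFF (((x5 AND x3) XOR x1) IFF x3)) IMPLIES (x6 AND x5))) = false IMPLIES true = true

true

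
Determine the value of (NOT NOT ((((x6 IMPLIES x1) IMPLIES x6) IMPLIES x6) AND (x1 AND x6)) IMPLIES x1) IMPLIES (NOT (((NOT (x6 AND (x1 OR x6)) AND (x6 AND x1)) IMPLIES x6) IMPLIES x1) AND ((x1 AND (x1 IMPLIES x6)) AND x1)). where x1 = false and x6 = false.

x6 IMPLIES x1 = false IMPLIES false = true
(x6 IMPLIES x1) IMPLIES x6 = true IMPLIES false = false
((x6 IMPLIES x1) IMPLIES x6) IMPLIES x6 = false IMPLIES false = true
x1 AND x6 = false AND false = false
(((x6 IMPLIES x1) IMPLIES x6) IMPLIES x6) AND (x1 AND x6) = true AND false = false
NOT ((((x6 IMPLIES x1) IMPLIES x6) IMPLIES x6) AND (x1 AND x6)) = NOT false = true
NOT NOT ((((x6 IMPLIES x1) IMPLIES x6) IMPLIES x6) AND (x1 AND x6)) = NOT true = false
NOT NOT ((((x6 IMPLIES x1) IMPLIES x6) IMPLIES x6) AND (x1 AND x6)) IMPLIES x1 = false IMPLIES false = true
x1 OR x6 = false OR false = false
x6 AND (x1 OR x6) = false AND false = false
NOT (x6 AND (x1 OR x6)) = NOT false = true
x6 AND x1 = false AND false = false
NOT (x6 AND (x1 OR x6)) AND (x6 AND x1) = true AND false = false
(NOT (x6 AND (x1 OR x6)) AND (x6 AND x1)) IMPLIES x6 = false IMPLIES false = true
((NOT (x6 AND (x1 OR x6)) AND (x6 AND x1)) IMPLIES x6) IMPLIES x1 = true IMPLIES false = false
NOT (((NOT (x6 AND (x1 OR x6)) AND (x6 AND x1)) IMPLIES x6) IMPLIES x1) = NOT false = true
x1 IMPLIES x6 = false IMPLIES false = true
x1 AND (x1 IMPLIES x6) = false AND true = false
(x1 AND (x1 IMPLIES x6)) AND x1 = false AND false = false
NOT (((NOT (x6 AND (x1 OR x6)) AND (x6 AND x1)) IMPLIES x6) IMPLIES x1) AND ((x1 AND (x1 IMPLIES x6)) AND x1) = true AND false = false
(NOT NOT ((((x6 IMPLIES x1) IMPLIES x6) IMPLIES x6) AND (x1 AND x6)) IMPLIES x1) IMPLIES (NOT (((NOT (x6 AND (x1 OR x6)) AND (x6 AND x1)) IMPLIES x6) IMPLIES x1) AND ((x1 AND (x1 IMPLIES x6)) AND x1)) = true IMPLIES false = false

false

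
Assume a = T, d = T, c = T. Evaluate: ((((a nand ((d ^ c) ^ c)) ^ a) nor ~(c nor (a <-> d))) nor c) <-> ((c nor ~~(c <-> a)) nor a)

d ^ c = T ^ T = F
(d ^ c) ^ c = F ^ T = T
a nand ((d ^ c) ^ c) = T nand T = F
(a nand ((d ^ c) ^ c)) ^ a = F ^ T = T
a <-> d = T <-> T = T
c nor (a <-> d) = T nor T = F
~(c nor (a <-> d)) = ~F = T
((a nand ((d ^ c) ^ c)) ^ a) nor ~(c nor (a <-> d)) = T nor T = F
(((a nand ((d ^ c) ^ c)) ^ a) nor ~(c nor (a <-> d))) nor c = F nor T = F
c <-> a = T <-> T = T
~(c <-> a) = ~T = F
~~(c <-> a) = ~F = T
c nor ~~(c <-> a) = T nor T = F
(c nor ~~(c <-> a)) nor a = F nor T = F
((((a nand ((d ^ c) ^ c)) ^ a) nor ~(c nor (a <-> d))) nor c) <-> ((c nor ~~(c <-> a)) nor a) = F <-> F = T

T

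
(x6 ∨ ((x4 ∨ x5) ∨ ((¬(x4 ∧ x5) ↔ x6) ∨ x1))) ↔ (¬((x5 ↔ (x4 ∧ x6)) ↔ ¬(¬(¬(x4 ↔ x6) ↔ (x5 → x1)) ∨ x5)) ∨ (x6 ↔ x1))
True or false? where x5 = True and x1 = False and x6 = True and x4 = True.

x4 ∨ x5 = True ∨ True = True
x4 ∧ x5 = True ∧ True = True
¬(x4 ∧ x5) = ¬True = False
¬(x4 ∧ x5) ↔ x6 = False ↔ True = False
(¬(x4 ∧ x5) ↔ x6) ∨ x1 = False ∨ False = False
(x4 ∨ x5) ∨ ((¬(x4 ∧ x5) ↔ x6) ∨ x1) = True ∨ False = True
x6 ∨ ((x4 ∨ x5) ∨ ((¬(x4 ∧ x5) ↔ x6) ∨ x1)) = True ∨ True = True
x4 ∧ x6 = True ∧ True = True
x5 ↔ (x4 ∧ x6) = True ↔ True = True
x4 ↔ x6 = True ↔ True = True
¬(x4 ↔ x6) = ¬True = False
x5 → x1 = True → False = False
¬(x4 ↔ x6) ↔ (x5 → x1) = False ↔ False = True
¬(¬(x4 ↔ x6) ↔ (x5 → x1)) = ¬True = False
¬(¬(x4 ↔ x6) ↔ (x5 → x1)) ∨ x5 = False ∨ True = True
¬(¬(¬(x4 ↔ x6) ↔ (x5 → x1)) ∨ x5) = ¬True = False
(x5 ↔ (x4 ∧ x6)) ↔ ¬(¬(¬(x4 ↔ x6) ↔ (x5 → x1)) ∨ x5) = True ↔ False = False
¬((x5 ↔ (x4 ∧ x6)) ↔ ¬(¬(¬(x4 ↔ x6) ↔ (x5 → x1)) ∨ x5)) = ¬False = True
x6 ↔ x1 = True ↔ False = False
¬((x5 ↔ (x4 ∧ x6)) ↔ ¬(¬(¬(x4 ↔ x6) ↔ (x5 → x1)) ∨ x5)) ∨ (x6 ↔ x1) = True ∨ False = True
(x6 ∨ ((x4 ∨ x5) ∨ ((¬(x4 ∧ x5) ↔ x6) ∨ x1))) ↔ (¬((x5 ↔ (x4 ∧ x6)) ↔ ¬(¬(¬(x4 ↔ x6) ↔ (x5 → x1)) ∨ x5)) ∨ (x6 ↔ x1)) = True ↔ True = True

True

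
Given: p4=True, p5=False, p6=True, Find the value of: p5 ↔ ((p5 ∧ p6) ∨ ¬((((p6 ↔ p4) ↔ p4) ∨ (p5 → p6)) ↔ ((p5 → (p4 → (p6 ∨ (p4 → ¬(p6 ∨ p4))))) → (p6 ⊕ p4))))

p5 ∧ p6 = False ∧ True = False
p6 ↔ p4 = True ↔ True = True
(p6 ↔ p4) ↔ p4 = True ↔ True = True
p5 → p6 = False → True = True
((p6 ↔ p4) ↔ p4) ∨ (p5 → p6) = True ∨ True = True
p6 ∨ p4 = True ∨ True = True
¬(p6 ∨ p4) = ¬True = False
p4 → ¬(p6 ∨ p4) = True → False = False
p6 ∨ (p4 → ¬(p6 ∨ p4)) = True ∨ False = True
p4 → (p6 ∨ (p4 → ¬(p6 ∨ p4))) = True → True = True
p5 → (p4 → (p6 ∨ (p4 → ¬(p6 ∨ p4)))) = False → True = True
p6 ⊕ p4 = True ⊕ True = False
(p5 → (p4 → (p6 ∨ (p4 → ¬(p6 ∨ p4))))) → (p6 ⊕ p4) = True → False = False
(((p6 ↔ p4) ↔ p4) ∨ (p5 → p6)) ↔ ((p5 → (p4 → (p6 ∨ (p4 → ¬(p6 ∨ p4))))) → (p6 ⊕ p4)) = True ↔ False = False
¬((((p6 ↔ p4) ↔ p4) ∨ (p5 → p6)) ↔ ((p5 → (p4 → (p6 ∨ (p4 → ¬(p6 ∨ p4))))) → (p6 ⊕ p4))) = ¬False = True
(p5 ∧ p6) ∨ ¬((((p6 ↔ p4) ↔ p4) ∨ (p5 → p6)) ↔ ((p5 → (p4 → (p6 ∨ (p4 → ¬(p6 ∨ p4))))) → (p6 ⊕ p4))) = False ∨ True = True
p5 ↔ ((p5 ∧ p6) ∨ ¬((((p6 ↔ p4) ↔ p4) ∨ (p5 → p6)) ↔ ((p5 → (p4 → (p6 ∨ (p4 → ¬(p6 ∨ p4))))) → (p6 ⊕ p4)))) = False ↔ True = False

False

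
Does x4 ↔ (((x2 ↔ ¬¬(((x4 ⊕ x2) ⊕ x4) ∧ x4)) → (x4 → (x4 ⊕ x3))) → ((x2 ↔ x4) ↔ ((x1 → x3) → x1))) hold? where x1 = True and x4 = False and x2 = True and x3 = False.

True

Substituting x1=True, x4=False, x2=True, x3=False:
x4 ⊕ x2 = False ⊕ True = True
(x4 ⊕ x2) ⊕ x4 = True ⊕ False = True
((x4 ⊕ x2) ⊕ x4) ∧ x4 = True ∧ False = False
¬(((x4 ⊕ x2) ⊕ x4) ∧ x4) = ¬False = True
¬¬(((x4 ⊕ x2) ⊕ x4) ∧ x4) = ¬True = False
x2 ↔ ¬¬(((x4 ⊕ x2) ⊕ x4) ∧ x4) = True ↔ False = False
x4 ⊕ x3 = False ⊕ False = False
x4 → (x4 ⊕ x3) = False → False = True
(x2 ↔ ¬¬(((x4 ⊕ x2) ⊕ x4) ∧ x4)) → (x4 → (x4 ⊕ x3)) = False → True = True
x2 ↔ x4 = True ↔ False = False
x1 → x3 = True → False = False
(x1 → x3) → x1 = False → True = True
(x2 ↔ x4) ↔ ((x1 → x3) → x1) = False ↔ True = False
((x2 ↔ ¬¬(((x4 ⊕ x2) ⊕ x4) ∧ x4)) → (x4 → (x4 ⊕ x3))) → ((x2 ↔ x4) ↔ ((x1 → x3) → x1)) = True → False = False
x4 ↔ (((x2 ↔ ¬¬(((x4 ⊕ x2) ⊕ x4) ∧ x4)) → (x4 → (x4 ⊕ x3))) → ((x2 ↔ x4) ↔ ((x1 → x3) → x1))) = False ↔ False = True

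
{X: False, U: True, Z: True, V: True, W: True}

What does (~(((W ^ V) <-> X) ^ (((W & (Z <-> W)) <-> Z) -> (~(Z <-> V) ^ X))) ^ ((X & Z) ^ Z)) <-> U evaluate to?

Substituting X=False, U=True, Z=True, V=True, W=True:
W ^ V = True ^ True = False
(W ^ V) <-> X = False <-> False = True
Z <-> W = True <-> True = True
W & (Z <-> W) = True & True = True
(W & (Z <-> W)) <-> Z = True <-> True = True
Z <-> V = True <-> True = True
~(Z <-> V) = ~True = False
~(Z <-> V) ^ X = False ^ False = False
((W & (Z <-> W)) <-> Z) -> (~(Z <-> V) ^ X) = True -> False = False
((W ^ V) <-> X) ^ (((W & (Z <-> W)) <-> Z) -> (~(Z <-> V) ^ X)) = True ^ False = True
~(((W ^ V) <-> X) ^ (((W & (Z <-> W)) <-> Z) -> (~(Z <-> V) ^ X))) = ~True = False
X & Z = False & True = False
(X & Z) ^ Z = False ^ True = True
~(((W ^ V) <-> X) ^ (((W & (Z <-> W)) <-> Z) -> (~(Z <-> V) ^ X))) ^ ((X & Z) ^ Z) = False ^ True = True
(~(((W ^ V) <-> X) ^ (((W & (Z <-> W)) <-> Z) -> (~(Z <-> V) ^ X))) ^ ((X & Z) ^ Z)) <-> U = True <-> True = True

True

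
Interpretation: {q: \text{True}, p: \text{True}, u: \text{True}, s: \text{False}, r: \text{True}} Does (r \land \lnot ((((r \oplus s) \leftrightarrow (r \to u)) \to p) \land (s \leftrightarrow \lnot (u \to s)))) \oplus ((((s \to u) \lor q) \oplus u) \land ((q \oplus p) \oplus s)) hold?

r \oplus s = \text{True} \oplus \text{False} = \text{True}
r \to u = \text{True} \to \text{True} = \text{True}
(r \oplus s) \leftrightarrow (r \to u) = \text{True} \leftrightarrow \text{True} = \text{True}
((r \oplus s) \leftrightarrow (r \to u)) \to p = \text{True} \to \text{True} = \text{True}
u \to s = \text{True} \to \text{False} = \text{False}
\lnot (u \to s) = \lnot \text{False} = \text{True}
s \leftrightarrow \lnot (u \to s) = \text{False} \leftrightarrow \text{True} = \text{False}
(((r \oplus s) \leftrightarrow (r \to u)) \to p) \land (s \leftrightarrow \lnot (u \to s)) = \text{True} \land \text{False} = \text{False}
\lnot ((((r \oplus s) \leftrightarrow (r \to u)) \to p) \land (s \leftrightarrow \lnot (u \to s))) = \lnot \text{False} = \text{True}
r \land \lnot ((((r \oplus s) \leftrightarrow (r \to u)) \to p) \land (s \leftrightarrow \lnot (u \to s))) = \text{True} \land \text{True} = \text{True}
s \to u = \text{False} \to \text{True} = \text{True}
(s \to u) \lor q = \text{True} \lor \text{True} = \text{True}
((s \to u) \lor q) \oplus u = \text{True} \oplus \text{True} = \text{False}
q \oplus p = \text{True} \oplus \text{True} = \text{False}
(q \oplus p) \oplus s = \text{False} \oplus \text{False} = \text{False}
(((s \to u) \lor q) \oplus u) \land ((q \oplus p) \oplus s) = \text{False} \land \text{False} = \text{False}
(r \land \lnot ((((r \oplus s) \leftrightarrow (r \to u)) \to p) \land (s \leftrightarrow \lnot (u \to s)))) \oplus ((((s \to u) \lor q) \oplus u) \land ((q \oplus p) \oplus s)) = \text{True} \oplus \text{False} = \text{True}

\text{True}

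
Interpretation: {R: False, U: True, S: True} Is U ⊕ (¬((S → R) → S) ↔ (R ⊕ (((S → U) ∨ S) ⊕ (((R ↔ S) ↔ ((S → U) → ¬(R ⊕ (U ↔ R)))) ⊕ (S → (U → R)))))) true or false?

S → R = True → False = False
(S → R) → S = False → True = True
¬((S → R) → S) = ¬True = False
S → U = True → True = True
(S → U) ∨ S = True ∨ True = True
R ↔ S = False ↔ True = False
S → U = True → True = True
U ↔ R = True ↔ False = False
R ⊕ (U ↔ R) = False ⊕ False = False
¬(R ⊕ (U ↔ R)) = ¬False = True
(S → U) → ¬(R ⊕ (U ↔ R)) = True → True = True
(R ↔ S) ↔ ((S → U) → ¬(R ⊕ (U ↔ R))) = False ↔ True = False
U → R = True → False = False
S → (U → R) = True → False = False
((R ↔ S) ↔ ((S → U) → ¬(R ⊕ (U ↔ R)))) ⊕ (S → (U → R)) = False ⊕ False = False
((S → U) ∨ S) ⊕ (((R ↔ S) ↔ ((S → U) → ¬(R ⊕ (U ↔ R)))) ⊕ (S → (U → R))) = True ⊕ False = True
R ⊕ (((S → U) ∨ S) ⊕ (((R ↔ S) ↔ ((S → U) → ¬(R ⊕ (U ↔ R)))) ⊕ (S → (U → R)))) = False ⊕ True = True
¬((S → R) → S) ↔ (R ⊕ (((S → U) ∨ S) ⊕ (((R ↔ S) ↔ ((S → U) → ¬(R ⊕ (U ↔ R)))) ⊕ (S → (U → R))))) = False ↔ True = False
U ⊕ (¬((S → R) → S) ↔ (R ⊕ (((S → U) ∨ S) ⊕ (((R ↔ S) ↔ ((S → U) → ¬(R ⊕ (U ↔ R)))) ⊕ (S → (U → R)))))) = True ⊕ False = True

True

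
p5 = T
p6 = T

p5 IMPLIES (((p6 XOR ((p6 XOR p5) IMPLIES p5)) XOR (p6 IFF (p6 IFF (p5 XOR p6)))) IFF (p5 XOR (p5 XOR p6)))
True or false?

F

p6 XOR p5 = T XOR T = F
(p6 XOR p5) IMPLIES p5 = F IMPLIES T = T
p6 XOR ((p6 XOR p5) IMPLIES p5) = T XOR T = F
p5 XOR p6 = T XOR T = F
p6 IFF (p5 XOR p6) = T IFF F = F
p6 IFF (p6 IFF (p5 XOR p6)) = T IFF F = F
(p6 XOR ((p6 XOR p5) IMPLIES p5)) XOR (p6 IFF (p6 IFF (p5 XOR p6))) = F XOR F = F
p5 XOR p6 = T XOR T = F
p5 XOR (p5 XOR p6) = T XOR F = T
((p6 XOR ((p6 XOR p5) IMPLIES p5)) XOR (p6 IFF (p6 IFF (p5 XOR p6)))) IFF (p5 XOR (p5 XOR p6)) = F IFF T = F
p5 IMPLIES (((p6 XOR ((p6 XOR p5) IMPLIES p5)) XOR (p6 IFF (p6 IFF (p5 XOR p6)))) IFF (p5 XOR (p5 XOR p6))) = T IMPLIES F = F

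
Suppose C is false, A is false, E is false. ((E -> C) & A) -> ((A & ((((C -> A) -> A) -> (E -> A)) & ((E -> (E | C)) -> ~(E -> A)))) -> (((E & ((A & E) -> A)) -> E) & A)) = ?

1

Substituting C=0, A=0, E=0:
E -> C = 0 -> 0 = 1
(E -> C) & A = 1 & 0 = 0
C -> A = 0 -> 0 = 1
(C -> A) -> A = 1 -> 0 = 0
E -> A = 0 -> 0 = 1
((C -> A) -> A) -> (E -> A) = 0 -> 1 = 1
E | C = 0 | 0 = 0
E -> (E | C) = 0 -> 0 = 1
E -> A = 0 -> 0 = 1
~(E -> A) = ~1 = 0
(E -> (E | C)) -> ~(E -> A) = 1 -> 0 = 0
(((C -> A) -> A) -> (E -> A)) & ((E -> (E | C)) -> ~(E -> A)) = 1 & 0 = 0
A & ((((C -> A) -> A) -> (E -> A)) & ((E -> (E | C)) -> ~(E -> A))) = 0 & 0 = 0
A & E = 0 & 0 = 0
(A & E) -> A = 0 -> 0 = 1
E & ((A & E) -> A) = 0 & 1 = 0
(E & ((A & E) -> A)) -> E = 0 -> 0 = 1
((E & ((A & E) -> A)) -> E) & A = 1 & 0 = 0
(A & ((((C -> A) -> A) -> (E -> A)) & ((E -> (E | C)) -> ~(E -> A)))) -> (((E & ((A & E) -> A)) -> E) & A) = 0 -> 0 = 1
((E -> C) & A) -> ((A & ((((C -> A) -> A) -> (E -> A)) & ((E -> (E | C)) -> ~(E -> A)))) -> (((E & ((A & E) -> A)) -> E) & A)) = 0 -> 1 = 1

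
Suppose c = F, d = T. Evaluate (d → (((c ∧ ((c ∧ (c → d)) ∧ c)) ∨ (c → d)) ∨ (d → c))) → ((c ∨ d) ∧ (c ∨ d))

Substituting c=F, d=T:
c → d = F → T = T
c ∧ (c → d) = F ∧ T = F
(c ∧ (c → d)) ∧ c = F ∧ F = F
c ∧ ((c ∧ (c → d)) ∧ c) = F ∧ F = F
c → d = F → T = T
(c ∧ ((c ∧ (c → d)) ∧ c)) ∨ (c → d) = F ∨ T = T
d → c = T → F = F
((c ∧ ((c ∧ (c → d)) ∧ c)) ∨ (c → d)) ∨ (d → c) = T ∨ F = T
d → (((c ∧ ((c ∧ (c → d)) ∧ c)) ∨ (c → d)) ∨ (d → c)) = T → T = T
c ∨ d = F ∨ T = T
c ∨ d = F ∨ T = T
(c ∨ d) ∧ (c ∨ d) = T ∧ T = T
(d → (((c ∧ ((c ∧ (c → d)) ∧ c)) ∨ (c → d)) ∨ (d → c))) → ((c ∨ d) ∧ (c ∨ d)) = T → T = T

T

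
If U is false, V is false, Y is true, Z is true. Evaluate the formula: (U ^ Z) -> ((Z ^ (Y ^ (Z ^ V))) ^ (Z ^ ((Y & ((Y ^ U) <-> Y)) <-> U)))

Substituting U=False, V=False, Y=True, Z=True:
U ^ Z = False ^ True = True
Z ^ V = True ^ False = True
Y ^ (Z ^ V) = True ^ True = False
Z ^ (Y ^ (Z ^ V)) = True ^ False = True
Y ^ U = True ^ False = True
(Y ^ U) <-> Y = True <-> True = True
Y & ((Y ^ U) <-> Y) = True & True = True
(Y & ((Y ^ U) <-> Y)) <-> U = True <-> False = False
Z ^ ((Y & ((Y ^ U) <-> Y)) <-> U) = True ^ False = True
(Z ^ (Y ^ (Z ^ V))) ^ (Z ^ ((Y & ((Y ^ U) <-> Y)) <-> U)) = True ^ True = False
(U ^ Z) -> ((Z ^ (Y ^ (Z ^ V))) ^ (Z ^ ((Y & ((Y ^ U) <-> Y)) <-> U))) = True -> False = False

False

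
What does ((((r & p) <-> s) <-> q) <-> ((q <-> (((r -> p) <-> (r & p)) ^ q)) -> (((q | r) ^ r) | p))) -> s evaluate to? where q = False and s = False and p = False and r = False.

r & p = False & False = False
(r & p) <-> s = False <-> False = True
((r & p) <-> s) <-> q = True <-> False = False
r -> p = False -> False = True
r & p = False & False = False
(r -> p) <-> (r & p) = True <-> False = False
((r -> p) <-> (r & p)) ^ q = False ^ False = False
q <-> (((r -> p) <-> (r & p)) ^ q) = False <-> False = True
q | r = False | False = False
(q | r) ^ r = False ^ False = False
((q | r) ^ r) | p = False | False = False
(q <-> (((r -> p) <-> (r & p)) ^ q)) -> (((q | r) ^ r) | p) = True -> False = False
(((r & p) <-> s) <-> q) <-> ((q <-> (((r -> p) <-> (r & p)) ^ q)) -> (((q | r) ^ r) | p)) = False <-> False = True
((((r & p) <-> s) <-> q) <-> ((q <-> (((r -> p) <-> (r & p)) ^ q)) -> (((q | r) ^ r) | p))) -> s = True -> False = False

False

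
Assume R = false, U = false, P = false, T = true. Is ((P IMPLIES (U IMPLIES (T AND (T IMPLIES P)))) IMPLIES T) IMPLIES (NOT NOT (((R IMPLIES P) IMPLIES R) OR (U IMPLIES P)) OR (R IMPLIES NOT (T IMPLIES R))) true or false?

T IMPLIES P = true IMPLIES false = false
T AND (T IMPLIES P) = true AND false = false
U IMPLIES (T AND (T IMPLIES P)) = false IMPLIES false = true
P IMPLIES (U IMPLIES (T AND (T IMPLIES P))) = false IMPLIES true = true
(P IMPLIES (U IMPLIES (T AND (T IMPLIES P)))) IMPLIES T = true IMPLIES true = true
R IMPLIES P = false IMPLIES false = true
(R IMPLIES P) IMPLIES R = true IMPLIES false = false
U IMPLIES P = false IMPLIES false = true
((R IMPLIES P) IMPLIES R) OR (U IMPLIES P) = false OR true = true
NOT (((R IMPLIES P) IMPLIES R) OR (U IMPLIES P)) = NOT true = false
NOT NOT (((R IMPLIES P) IMPLIES R) OR (U IMPLIES P)) = NOT false = true
T IMPLIES R = true IMPLIES false = false
NOT (T IMPLIES R) = NOT false = true
R IMPLIES NOT (T IMPLIES R) = false IMPLIES true = true
NOT NOT (((R IMPLIES P) IMPLIES R) OR (U IMPLIES P)) OR (R IMPLIES NOT (T IMPLIES R)) = true OR true = true
((P IMPLIES (U IMPLIES (T AND (T IMPLIES P)))) IMPLIES T) IMPLIES (NOT NOT (((R IMPLIES P) IMPLIES R) OR (U IMPLIES P)) OR (R IMPLIES NOT (T IMPLIES R))) = true IMPLIES true = true

true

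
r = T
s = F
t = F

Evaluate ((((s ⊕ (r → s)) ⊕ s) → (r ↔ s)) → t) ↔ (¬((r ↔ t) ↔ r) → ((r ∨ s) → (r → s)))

Substituting r=T, s=F, t=F:
r → s = T → F = F
s ⊕ (r → s) = F ⊕ F = F
(s ⊕ (r → s)) ⊕ s = F ⊕ F = F
r ↔ s = T ↔ F = F
((s ⊕ (r → s)) ⊕ s) → (r ↔ s) = F → F = T
(((s ⊕ (r → s)) ⊕ s) → (r ↔ s)) → t = T → F = F
r ↔ t = T ↔ F = F
(r ↔ t) ↔ r = F ↔ T = F
¬((r ↔ t) ↔ r) = ¬F = T
r ∨ s = T ∨ F = T
r → s = T → F = F
(r ∨ s) → (r → s) = T → F = F
¬((r ↔ t) ↔ r) → ((r ∨ s) → (r → s)) = T → F = F
((((s ⊕ (r → s)) ⊕ s) → (r ↔ s)) → t) ↔ (¬((r ↔ t) ↔ r) → ((r ∨ s) → (r → s))) = F ↔ F = T

T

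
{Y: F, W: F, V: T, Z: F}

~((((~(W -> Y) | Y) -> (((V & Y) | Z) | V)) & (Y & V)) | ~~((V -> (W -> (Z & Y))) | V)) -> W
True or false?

T

W -> Y = F -> F = T
~(W -> Y) = ~T = F
~(W -> Y) | Y = F | F = F
V & Y = T & F = F
(V & Y) | Z = F | F = F
((V & Y) | Z) | V = F | T = T
(~(W -> Y) | Y) -> (((V & Y) | Z) | V) = F -> T = T
Y & V = F & T = F
((~(W -> Y) | Y) -> (((V & Y) | Z) | V)) & (Y & V) = T & F = F
Z & Y = F & F = F
W -> (Z & Y) = F -> F = T
V -> (W -> (Z & Y)) = T -> T = T
(V -> (W -> (Z & Y))) | V = T | T = T
~((V -> (W -> (Z & Y))) | V) = ~T = F
~~((V -> (W -> (Z & Y))) | V) = ~F = T
(((~(W -> Y) | Y) -> (((V & Y) | Z) | V)) & (Y & V)) | ~~((V -> (W -> (Z & Y))) | V) = F | T = T
~((((~(W -> Y) | Y) -> (((V & Y) | Z) | V)) & (Y & V)) | ~~((V -> (W -> (Z & Y))) | V)) = ~T = F
~((((~(W -> Y) | Y) -> (((V & Y) | Z) | V)) & (Y & V)) | ~~((V -> (W -> (Z & Y))) | V)) -> W = F -> F = T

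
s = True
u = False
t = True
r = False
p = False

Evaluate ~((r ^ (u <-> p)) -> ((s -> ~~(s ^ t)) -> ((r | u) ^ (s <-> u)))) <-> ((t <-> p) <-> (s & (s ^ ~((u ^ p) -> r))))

Substituting s=True, u=False, t=True, r=False, p=False:
u <-> p = False <-> False = True
r ^ (u <-> p) = False ^ True = True
s ^ t = True ^ True = False
~(s ^ t) = ~False = True
~~(s ^ t) = ~True = False
s -> ~~(s ^ t) = True -> False = False
r | u = False | False = False
s <-> u = True <-> False = False
(r | u) ^ (s <-> u) = False ^ False = False
(s -> ~~(s ^ t)) -> ((r | u) ^ (s <-> u)) = False -> False = True
(r ^ (u <-> p)) -> ((s -> ~~(s ^ t)) -> ((r | u) ^ (s <-> u))) = True -> True = True
~((r ^ (u <-> p)) -> ((s -> ~~(s ^ t)) -> ((r | u) ^ (s <-> u)))) = ~True = False
t <-> p = True <-> False = False
u ^ p = False ^ False = False
(u ^ p) -> r = False -> False = True
~((u ^ p) -> r) = ~True = False
s ^ ~((u ^ p) -> r) = True ^ False = True
s & (s ^ ~((u ^ p) -> r)) = True & True = True
(t <-> p) <-> (s & (s ^ ~((u ^ p) -> r))) = False <-> True = False
~((r ^ (u <-> p)) -> ((s -> ~~(s ^ t)) -> ((r | u) ^ (s <-> u)))) <-> ((t <-> p) <-> (s & (s ^ ~((u ^ p) -> r)))) = False <-> False = True

True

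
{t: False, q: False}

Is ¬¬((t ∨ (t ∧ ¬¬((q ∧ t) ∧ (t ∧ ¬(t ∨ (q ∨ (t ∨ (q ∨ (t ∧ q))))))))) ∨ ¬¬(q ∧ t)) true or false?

False

Substituting t=False, q=False:
q ∧ t = False ∧ False = False
t ∧ q = False ∧ False = False
q ∨ (t ∧ q) = False ∨ False = False
t ∨ (q ∨ (t ∧ q)) = False ∨ False = False
q ∨ (t ∨ (q ∨ (t ∧ q))) = False ∨ False = False
t ∨ (q ∨ (t ∨ (q ∨ (t ∧ q)))) = False ∨ False = False
¬(t ∨ (q ∨ (t ∨ (q ∨ (t ∧ q))))) = ¬False = True
t ∧ ¬(t ∨ (q ∨ (t ∨ (q ∨ (t ∧ q))))) = False ∧ True = False
(q ∧ t) ∧ (t ∧ ¬(t ∨ (q ∨ (t ∨ (q ∨ (t ∧ q)))))) = False ∧ False = False
¬((q ∧ t) ∧ (t ∧ ¬(t ∨ (q ∨ (t ∨ (q ∨ (t ∧ q))))))) = ¬False = True
¬¬((q ∧ t) ∧ (t ∧ ¬(t ∨ (q ∨ (t ∨ (q ∨ (t ∧ q))))))) = ¬True = False
t ∧ ¬¬((q ∧ t) ∧ (t ∧ ¬(t ∨ (q ∨ (t ∨ (q ∨ (t ∧ q))))))) = False ∧ False = False
t ∨ (t ∧ ¬¬((q ∧ t) ∧ (t ∧ ¬(t ∨ (q ∨ (t ∨ (q ∨ (t ∧ q)))))))) = False ∨ False = False
q ∧ t = False ∧ False = False
¬(q ∧ t) = ¬False = True
¬¬(q ∧ t) = ¬True = False
(t ∨ (t ∧ ¬¬((q ∧ t) ∧ (t ∧ ¬(t ∨ (q ∨ (t ∨ (q ∨ (t ∧ q))))))))) ∨ ¬¬(q ∧ t) = False ∨ False = False
¬((t ∨ (t ∧ ¬¬((q ∧ t) ∧ (t ∧ ¬(t ∨ (q ∨ (t ∨ (q ∨ (t ∧ q))))))))) ∨ ¬¬(q ∧ t)) = ¬False = True
¬¬((t ∨ (t ∧ ¬¬((q ∧ t) ∧ (t ∧ ¬(t ∨ (q ∨ (t ∨ (q ∨ (t ∧ q))))))))) ∨ ¬¬(q ∧ t)) = ¬True = False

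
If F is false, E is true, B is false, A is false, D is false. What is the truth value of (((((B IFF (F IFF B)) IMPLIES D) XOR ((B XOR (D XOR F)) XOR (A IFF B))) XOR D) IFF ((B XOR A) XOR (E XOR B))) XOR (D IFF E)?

false

Substituting F=false, E=true, B=false, A=false, D=false:
F IFF B = false IFF false = true
B IFF (F IFF B) = false IFF true = false
(B IFF (F IFF B)) IMPLIES D = false IMPLIES false = true
D XOR F = false XOR false = false
B XOR (D XOR F) = false XOR false = false
A IFF B = false IFF false = true
(B XOR (D XOR F)) XOR (A IFF B) = false XOR true = true
((B IFF (F IFF B)) IMPLIES D) XOR ((B XOR (D XOR F)) XOR (A IFF B)) = true XOR true = false
(((B IFF (F IFF B)) IMPLIES D) XOR ((B XOR (D XOR F)) XOR (A IFF B))) XOR D = false XOR false = false
B XOR A = false XOR false = false
E XOR B = true XOR false = true
(B XOR A) XOR (E XOR B) = false XOR true = true
((((B IFF (F IFF B)) IMPLIES D) XOR ((B XOR (D XOR F)) XOR (A IFF B))) XOR D) IFF ((B XOR A) XOR (E XOR B)) = false IFF true = false
D IFF E = false IFF true = false
(((((B IFF (F IFF B)) IMPLIES D) XOR ((B XOR (D XOR F)) XOR (A IFF B))) XOR D) IFF ((B XOR A) XOR (E XOR B))) XOR (D IFF E) = false XOR false = false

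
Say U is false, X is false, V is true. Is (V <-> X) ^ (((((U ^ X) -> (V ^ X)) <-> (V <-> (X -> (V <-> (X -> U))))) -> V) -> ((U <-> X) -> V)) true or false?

V <-> X = T <-> F = F
U ^ X = F ^ F = F
V ^ X = T ^ F = T
(U ^ X) -> (V ^ X) = F -> T = T
X -> U = F -> F = T
V <-> (X -> U) = T <-> T = T
X -> (V <-> (X -> U)) = F -> T = T
V <-> (X -> (V <-> (X -> U))) = T <-> T = T
((U ^ X) -> (V ^ X)) <-> (V <-> (X -> (V <-> (X -> U)))) = T <-> T = T
(((U ^ X) -> (V ^ X)) <-> (V <-> (X -> (V <-> (X -> U))))) -> V = T -> T = T
U <-> X = F <-> F = T
(U <-> X) -> V = T -> T = T
((((U ^ X) -> (V ^ X)) <-> (V <-> (X -> (V <-> (X -> U))))) -> V) -> ((U <-> X) -> V) = T -> T = T
(V <-> X) ^ (((((U ^ X) -> (V ^ X)) <-> (V <-> (X -> (V <-> (X -> U))))) -> V) -> ((U <-> X) -> V)) = F ^ T = T

T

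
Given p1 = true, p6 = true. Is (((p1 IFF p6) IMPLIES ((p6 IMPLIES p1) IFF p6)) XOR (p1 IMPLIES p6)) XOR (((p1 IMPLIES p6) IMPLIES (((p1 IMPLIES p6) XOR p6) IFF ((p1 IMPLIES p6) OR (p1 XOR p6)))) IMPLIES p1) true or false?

p1 IFF p6 = true IFF true = true
p6 IMPLIES p1 = true IMPLIES true = true
(p6 IMPLIES p1) IFF p6 = true IFF true = true
(p1 IFF p6) IMPLIES ((p6 IMPLIES p1) IFF p6) = true IMPLIES true = true
p1 IMPLIES p6 = true IMPLIES true = true
((p1 IFF p6) IMPLIES ((p6 IMPLIES p1) IFF p6)) XOR (p1 IMPLIES p6) = true XOR true = false
p1 IMPLIES p6 = true IMPLIES true = true
p1 IMPLIES p6 = true IMPLIES true = true
(p1 IMPLIES p6) XOR p6 = true XOR true = false
p1 IMPLIES p6 = true IMPLIES true = true
p1 XOR p6 = true XOR true = false
(p1 IMPLIES p6) OR (p1 XOR p6) = true OR false = true
((p1 IMPLIES p6) XOR p6) IFF ((p1 IMPLIES p6) OR (p1 XOR p6)) = false IFF true = false
(p1 IMPLIES p6) IMPLIES (((p1 IMPLIES p6) XOR p6) IFF ((p1 IMPLIES p6) OR (p1 XOR p6))) = true IMPLIES false = false
((p1 IMPLIES p6) IMPLIES (((p1 IMPLIES p6) XOR p6) IFF ((p1 IMPLIES p6) OR (p1 XOR p6)))) IMPLIES p1 = false IMPLIES true = true
(((p1 IFF p6) IMPLIES ((p6 IMPLIES p1) IFF p6)) XOR (p1 IMPLIES p6)) XOR (((p1 IMPLIES p6) IMPLIES (((p1 IMPLIES p6) XOR p6) IFF ((p1 IMPLIES p6) OR (p1 XOR p6)))) IMPLIES p1) = false XOR true = true

true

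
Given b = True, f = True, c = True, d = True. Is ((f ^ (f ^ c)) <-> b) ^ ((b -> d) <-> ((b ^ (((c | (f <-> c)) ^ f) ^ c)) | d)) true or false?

False

f ^ c = True ^ True = False
f ^ (f ^ c) = True ^ False = True
(f ^ (f ^ c)) <-> b = True <-> True = True
b -> d = True -> True = True
f <-> c = True <-> True = True
c | (f <-> c) = True | True = True
(c | (f <-> c)) ^ f = True ^ True = False
((c | (f <-> c)) ^ f) ^ c = False ^ True = True
b ^ (((c | (f <-> c)) ^ f) ^ c) = True ^ True = False
(b ^ (((c | (f <-> c)) ^ f) ^ c)) | d = False | True = True
(b -> d) <-> ((b ^ (((c | (f <-> c)) ^ f) ^ c)) | d) = True <-> True = True
((f ^ (f ^ c)) <-> b) ^ ((b -> d) <-> ((b ^ (((c | (f <-> c)) ^ f) ^ c)) | d)) = True ^ True = False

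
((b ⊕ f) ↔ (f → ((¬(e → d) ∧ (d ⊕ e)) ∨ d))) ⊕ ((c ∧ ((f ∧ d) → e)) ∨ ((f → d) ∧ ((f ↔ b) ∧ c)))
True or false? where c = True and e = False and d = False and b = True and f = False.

b ⊕ f = True ⊕ False = True
e → d = False → False = True
¬(e → d) = ¬True = False
d ⊕ e = False ⊕ False = False
¬(e → d) ∧ (d ⊕ e) = False ∧ False = False
(¬(e → d) ∧ (d ⊕ e)) ∨ d = False ∨ False = False
f → ((¬(e → d) ∧ (d ⊕ e)) ∨ d) = False → False = True
(b ⊕ f) ↔ (f → ((¬(e → d) ∧ (d ⊕ e)) ∨ d)) = True ↔ True = True
f ∧ d = False ∧ False = False
(f ∧ d) → e = False → False = True
c ∧ ((f ∧ d) → e) = True ∧ True = True
f → d = False → False = True
f ↔ b = False ↔ True = False
(f ↔ b) ∧ c = False ∧ True = False
(f → d) ∧ ((f ↔ b) ∧ c) = True ∧ False = False
(c ∧ ((f ∧ d) → e)) ∨ ((f → d) ∧ ((f ↔ b) ∧ c)) = True ∨ False = True
((b ⊕ f) ↔ (f → ((¬(e → d) ∧ (d ⊕ e)) ∨ d))) ⊕ ((c ∧ ((f ∧ d) → e)) ∨ ((f → d) ∧ ((f ↔ b) ∧ c))) = True ⊕ True = False

False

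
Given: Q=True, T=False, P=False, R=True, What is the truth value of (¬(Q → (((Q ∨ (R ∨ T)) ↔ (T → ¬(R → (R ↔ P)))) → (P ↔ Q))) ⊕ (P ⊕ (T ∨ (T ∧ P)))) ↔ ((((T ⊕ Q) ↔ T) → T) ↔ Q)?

R ∨ T = True ∨ False = True
Q ∨ (R ∨ T) = True ∨ True = True
R ↔ P = True ↔ False = False
R → (R ↔ P) = True → False = False
¬(R → (R ↔ P)) = ¬False = True
T → ¬(R → (R ↔ P)) = False → True = True
(Q ∨ (R ∨ T)) ↔ (T → ¬(R → (R ↔ P))) = True ↔ True = True
P ↔ Q = False ↔ True = False
((Q ∨ (R ∨ T)) ↔ (T → ¬(R → (R ↔ P)))) → (P ↔ Q) = True → False = False
Q → (((Q ∨ (R ∨ T)) ↔ (T → ¬(R → (R ↔ P)))) → (P ↔ Q)) = True → False = False
¬(Q → (((Q ∨ (R ∨ T)) ↔ (T → ¬(R → (R ↔ P)))) → (P ↔ Q))) = ¬False = True
T ∧ P = False ∧ False = False
T ∨ (T ∧ P) = False ∨ False = False
P ⊕ (T ∨ (T ∧ P)) = False ⊕ False = False
¬(Q → (((Q ∨ (R ∨ T)) ↔ (T → ¬(R → (R ↔ P)))) → (P ↔ Q))) ⊕ (P ⊕ (T ∨ (T ∧ P))) = True ⊕ False = True
T ⊕ Q = False ⊕ True = True
(T ⊕ Q) ↔ T = True ↔ False = False
((T ⊕ Q) ↔ T) → T = False → False = True
(((T ⊕ Q) ↔ T) → T) ↔ Q = True ↔ True = True
(¬(Q → (((Q ∨ (R ∨ T)) ↔ (T → ¬(R → (R ↔ P)))) → (P ↔ Q))) ⊕ (P ⊕ (T ∨ (T ∧ P)))) ↔ ((((T ⊕ Q) ↔ T) → T) ↔ Q) = True ↔ True = True

True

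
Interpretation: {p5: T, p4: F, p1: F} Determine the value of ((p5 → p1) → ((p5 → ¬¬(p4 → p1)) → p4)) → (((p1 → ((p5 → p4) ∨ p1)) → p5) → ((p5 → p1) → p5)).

Substituting p5=T, p4=F, p1=F:
p5 → p1 = T → F = F
p4 → p1 = F → F = T
¬(p4 → p1) = ¬T = F
¬¬(p4 → p1) = ¬F = T
p5 → ¬¬(p4 → p1) = T → T = T
(p5 → ¬¬(p4 → p1)) → p4 = T → F = F
(p5 → p1) → ((p5 → ¬¬(p4 → p1)) → p4) = F → F = T
p5 → p4 = T → F = F
(p5 → p4) ∨ p1 = F ∨ F = F
p1 → ((p5 → p4) ∨ p1) = F → F = T
(p1 → ((p5 → p4) ∨ p1)) → p5 = T → T = T
p5 → p1 = T → F = F
(p5 → p1) → p5 = F → T = T
((p1 → ((p5 → p4) ∨ p1)) → p5) → ((p5 → p1) → p5) = T → T = T
((p5 → p1) → ((p5 → ¬¬(p4 → p1)) → p4)) → (((p1 → ((p5 → p4) ∨ p1)) → p5) → ((p5 → p1) → p5)) = T → T = T

T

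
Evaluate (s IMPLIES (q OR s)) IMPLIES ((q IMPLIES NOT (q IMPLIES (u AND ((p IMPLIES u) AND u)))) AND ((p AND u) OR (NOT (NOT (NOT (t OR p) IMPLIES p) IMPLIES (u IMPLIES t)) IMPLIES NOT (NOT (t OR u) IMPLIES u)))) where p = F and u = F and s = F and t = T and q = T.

T

q OR s = T OR F = T
s IMPLIES (q OR s) = F IMPLIES T = T
p IMPLIES u = F IMPLIES F = T
(p IMPLIES u) AND u = T AND F = F
u AND ((p IMPLIES u) AND u) = F AND F = F
q IMPLIES (u AND ((p IMPLIES u) AND u)) = T IMPLIES F = F
NOT (q IMPLIES (u AND ((p IMPLIES u) AND u))) = NOT F = T
q IMPLIES NOT (q IMPLIES (u AND ((p IMPLIES u) AND u))) = T IMPLIES T = T
p AND u = F AND F = F
t OR p = T OR F = T
NOT (t OR p) = NOT T = F
NOT (t OR p) IMPLIES p = F IMPLIES F = T
NOT (NOT (t OR p) IMPLIES p) = NOT T = F
u IMPLIES t = F IMPLIES T = T
NOT (NOT (t OR p) IMPLIES p) IMPLIES (u IMPLIES t) = F IMPLIES T = T
NOT (NOT (NOT (t OR p) IMPLIES p) IMPLIES (u IMPLIES t)) = NOT T = F
t OR u = T OR F = T
NOT (t OR u) = NOT T = F
NOT (t OR u) IMPLIES u = F IMPLIES F = T
NOT (NOT (t OR u) IMPLIES u) = NOT T = F
NOT (NOT (NOT (t OR p) IMPLIES p) IMPLIES (u IMPLIES t)) IMPLIES NOT (NOT (t OR u) IMPLIES u) = F IMPLIES F = T
(p AND u) OR (NOT (NOT (NOT (t OR p) IMPLIES p) IMPLIES (u IMPLIES t)) IMPLIES NOT (NOT (t OR u) IMPLIES u)) = F OR T = T
(q IMPLIES NOT (q IMPLIES (u AND ((p IMPLIES u) AND u)))) AND ((p AND u) OR (NOT (NOT (NOT (t OR p) IMPLIES p) IMPLIES (u IMPLIES t)) IMPLIES NOT (NOT (t OR u) IMPLIES u))) = T AND T = T
(s IMPLIES (q OR s)) IMPLIES ((q IMPLIES NOT (q IMPLIES (u AND ((p IMPLIES u) AND u)))) AND ((p AND u) OR (NOT (NOT (NOT (t OR p) IMPLIES p) IMPLIES (u IMPLIES t)) IMPLIES NOT (NOT (t OR u) IMPLIES u)))) = T IMPLIES T = T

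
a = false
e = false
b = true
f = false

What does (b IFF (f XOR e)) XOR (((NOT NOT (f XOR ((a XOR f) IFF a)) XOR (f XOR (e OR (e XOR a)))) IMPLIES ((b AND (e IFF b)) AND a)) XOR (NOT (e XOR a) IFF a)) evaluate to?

f XOR e = false XOR false = false
b IFF (f XOR e) = true IFF false = false
a XOR f = false XOR false = false
(a XOR f) IFF a = false IFF false = true
f XOR ((a XOR f) IFF a) = false XOR true = true
NOT (f XOR ((a XOR f) IFF a)) = NOT true = false
NOT NOT (f XOR ((a XOR f) IFF a)) = NOT false = true
e XOR a = false XOR false = false
e OR (e XOR a) = false OR false = false
f XOR (e OR (e XOR a)) = false XOR false = false
NOT NOT (f XOR ((a XOR f) IFF a)) XOR (f XOR (e OR (e XOR a))) = true XOR false = true
e IFF b = false IFF true = false
b AND (e IFF b) = true AND false = false
(b AND (e IFF b)) AND a = false AND false = false
(NOT NOT (f XOR ((a XOR f) IFF a)) XOR (f XOR (e OR (e XOR a)))) IMPLIES ((b AND (e IFF b)) AND a) = true IMPLIES false = false
e XOR a = false XOR false = false
NOT (e XOR a) = NOT false = true
NOT (e XOR a) IFF a = true IFF false = false
((NOT NOT (f XOR ((a XOR f) IFF a)) XOR (f XOR (e OR (e XOR a)))) IMPLIES ((b AND (e IFF b)) AND a)) XOR (NOT (e XOR a) IFF a) = false XOR false = false
(b IFF (f XOR e)) XOR (((NOT NOT (f XOR ((a XOR f) IFF a)) XOR (f XOR (e OR (e XOR a)))) IMPLIES ((b AND (e IFF b)) AND a)) XOR (NOT (e XOR a) IFF a)) = false XOR false = false

false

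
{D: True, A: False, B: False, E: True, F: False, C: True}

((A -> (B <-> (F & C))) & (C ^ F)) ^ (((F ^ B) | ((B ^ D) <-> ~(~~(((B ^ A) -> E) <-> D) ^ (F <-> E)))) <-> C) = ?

True

F & C = False & True = False
B <-> (F & C) = False <-> False = True
A -> (B <-> (F & C)) = False -> True = True
C ^ F = True ^ False = True
(A -> (B <-> (F & C))) & (C ^ F) = True & True = True
F ^ B = False ^ False = False
B ^ D = False ^ True = True
B ^ A = False ^ False = False
(B ^ A) -> E = False -> True = True
((B ^ A) -> E) <-> D = True <-> True = True
~(((B ^ A) -> E) <-> D) = ~True = False
~~(((B ^ A) -> E) <-> D) = ~False = True
F <-> E = False <-> True = False
~~(((B ^ A) -> E) <-> D) ^ (F <-> E) = True ^ False = True
~(~~(((B ^ A) -> E) <-> D) ^ (F <-> E)) = ~True = False
(B ^ D) <-> ~(~~(((B ^ A) -> E) <-> D) ^ (F <-> E)) = True <-> False = False
(F ^ B) | ((B ^ D) <-> ~(~~(((B ^ A) -> E) <-> D) ^ (F <-> E))) = False | False = False
((F ^ B) | ((B ^ D) <-> ~(~~(((B ^ A) -> E) <-> D) ^ (F <-> E)))) <-> C = False <-> True = False
((A -> (B <-> (F & C))) & (C ^ F)) ^ (((F ^ B) | ((B ^ D) <-> ~(~~(((B ^ A) -> E) <-> D) ^ (F <-> E)))) <-> C) = True ^ False = True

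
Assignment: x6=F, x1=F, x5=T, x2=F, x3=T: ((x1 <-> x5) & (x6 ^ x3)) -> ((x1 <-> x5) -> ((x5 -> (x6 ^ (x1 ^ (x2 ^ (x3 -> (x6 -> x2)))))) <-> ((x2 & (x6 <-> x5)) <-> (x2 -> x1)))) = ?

T

x1 <-> x5 = F <-> T = F
x6 ^ x3 = F ^ T = T
(x1 <-> x5) & (x6 ^ x3) = F & T = F
x1 <-> x5 = F <-> T = F
x6 -> x2 = F -> F = T
x3 -> (x6 -> x2) = T -> T = T
x2 ^ (x3 -> (x6 -> x2)) = F ^ T = T
x1 ^ (x2 ^ (x3 -> (x6 -> x2))) = F ^ T = T
x6 ^ (x1 ^ (x2 ^ (x3 -> (x6 -> x2)))) = F ^ T = T
x5 -> (x6 ^ (x1 ^ (x2 ^ (x3 -> (x6 -> x2))))) = T -> T = T
x6 <-> x5 = F <-> T = F
x2 & (x6 <-> x5) = F & F = F
x2 -> x1 = F -> F = T
(x2 & (x6 <-> x5)) <-> (x2 -> x1) = F <-> T = F
(x5 -> (x6 ^ (x1 ^ (x2 ^ (x3 -> (x6 -> x2)))))) <-> ((x2 & (x6 <-> x5)) <-> (x2 -> x1)) = T <-> F = F
(x1 <-> x5) -> ((x5 -> (x6 ^ (x1 ^ (x2 ^ (x3 -> (x6 -> x2)))))) <-> ((x2 & (x6 <-> x5)) <-> (x2 -> x1))) = F -> F = T
((x1 <-> x5) & (x6 ^ x3)) -> ((x1 <-> x5) -> ((x5 -> (x6 ^ (x1 ^ (x2 ^ (x3 -> (x6 -> x2)))))) <-> ((x2 & (x6 <-> x5)) <-> (x2 -> x1)))) = F -> T = T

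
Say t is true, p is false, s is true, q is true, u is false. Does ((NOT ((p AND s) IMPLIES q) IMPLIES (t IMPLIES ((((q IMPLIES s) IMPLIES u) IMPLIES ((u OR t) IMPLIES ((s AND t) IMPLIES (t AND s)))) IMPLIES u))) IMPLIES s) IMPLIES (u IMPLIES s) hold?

p AND s = False AND True = False
(p AND s) IMPLIES q = False IMPLIES True = True
NOT ((p AND s) IMPLIES q) = NOT True = False
q IMPLIES s = True IMPLIES True = True
(q IMPLIES s) IMPLIES u = True IMPLIES False = False
u OR t = False OR True = True
s AND t = True AND True = True
t AND s = True AND True = True
(s AND t) IMPLIES (t AND s) = True IMPLIES True = True
(u OR t) IMPLIES ((s AND t) IMPLIES (t AND s)) = True IMPLIES True = True
((q IMPLIES s) IMPLIES u) IMPLIES ((u OR t) IMPLIES ((s AND t) IMPLIES (t AND s))) = False IMPLIES True = True
(((q IMPLIES s) IMPLIES u) IMPLIES ((u OR t) IMPLIES ((s AND t) IMPLIES (t AND s)))) IMPLIES u = True IMPLIES False = False
t IMPLIES ((((q IMPLIES s) IMPLIES u) IMPLIES ((u OR t) IMPLIES ((s AND t) IMPLIES (t AND s)))) IMPLIES u) = True IMPLIES False = False
NOT ((p AND s) IMPLIES q) IMPLIES (t IMPLIES ((((q IMPLIES s) IMPLIES u) IMPLIES ((u OR t) IMPLIES ((s AND t) IMPLIES (t AND s)))) IMPLIES u)) = False IMPLIES False = True
(NOT ((p AND s) IMPLIES q) IMPLIES (t IMPLIES ((((q IMPLIES s) IMPLIES u) IMPLIES ((u OR t) IMPLIES ((s AND t) IMPLIES (t AND s)))) IMPLIES u))) IMPLIES s = True IMPLIES True = True
u IMPLIES s = False IMPLIES True = True
((NOT ((p AND s) IMPLIES q) IMPLIES (t IMPLIES ((((q IMPLIES s) IMPLIES u) IMPLIES ((u OR t) IMPLIES ((s AND t) IMPLIES (t AND s)))) IMPLIES u))) IMPLIES s) IMPLIES (u IMPLIES s) = True IMPLIES True = True

True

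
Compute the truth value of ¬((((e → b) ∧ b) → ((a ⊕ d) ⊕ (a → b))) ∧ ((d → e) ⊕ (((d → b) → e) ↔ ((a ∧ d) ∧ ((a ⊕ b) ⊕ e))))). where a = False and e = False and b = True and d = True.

True

e → b = False → True = True
(e → b) ∧ b = True ∧ True = True
a ⊕ d = False ⊕ True = True
a → b = False → True = True
(a ⊕ d) ⊕ (a → b) = True ⊕ True = False
((e → b) ∧ b) → ((a ⊕ d) ⊕ (a → b)) = True → False = False
d → e = True → False = False
d → b = True → True = True
(d → b) → e = True → False = False
a ∧ d = False ∧ True = False
a ⊕ b = False ⊕ True = True
(a ⊕ b) ⊕ e = True ⊕ False = True
(a ∧ d) ∧ ((a ⊕ b) ⊕ e) = False ∧ True = False
((d → b) → e) ↔ ((a ∧ d) ∧ ((a ⊕ b) ⊕ e)) = False ↔ False = True
(d → e) ⊕ (((d → b) → e) ↔ ((a ∧ d) ∧ ((a ⊕ b) ⊕ e))) = False ⊕ True = True
(((e → b) ∧ b) → ((a ⊕ d) ⊕ (a → b))) ∧ ((d → e) ⊕ (((d → b) → e) ↔ ((a ∧ d) ∧ ((a ⊕ b) ⊕ e)))) = False ∧ True = False
¬((((e → b) ∧ b) → ((a ⊕ d) ⊕ (a → b))) ∧ ((d → e) ⊕ (((d → b) → e) ↔ ((a ∧ d) ∧ ((a ⊕ b) ⊕ e))))) = ¬False = True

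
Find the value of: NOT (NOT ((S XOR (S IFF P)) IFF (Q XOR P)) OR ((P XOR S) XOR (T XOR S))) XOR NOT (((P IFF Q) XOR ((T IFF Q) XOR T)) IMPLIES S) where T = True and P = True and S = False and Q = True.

S IFF P = False IFF True = False
S XOR (S IFF P) = False XOR False = False
Q XOR P = True XOR True = False
(S XOR (S IFF P)) IFF (Q XOR P) = False IFF False = True
NOT ((S XOR (S IFF P)) IFF (Q XOR P)) = NOT True = False
P XOR S = True XOR False = True
T XOR S = True XOR False = True
(P XOR S) XOR (T XOR S) = True XOR True = False
NOT ((S XOR (S IFF P)) IFF (Q XOR P)) OR ((P XOR S) XOR (T XOR S)) = False OR False = False
NOT (NOT ((S XOR (S IFF P)) IFF (Q XOR P)) OR ((P XOR S) XOR (T XOR S))) = NOT False = True
P IFF Q = True IFF True = True
T IFF Q = True IFF True = True
(T IFF Q) XOR T = True XOR True = False
(P IFF Q) XOR ((T IFF Q) XOR T) = True XOR False = True
((P IFF Q) XOR ((T IFF Q) XOR T)) IMPLIES S = True IMPLIES False = False
NOT (((P IFF Q) XOR ((T IFF Q) XOR T)) IMPLIES S) = NOT False = True
NOT (NOT ((S XOR (S IFF P)) IFF (Q XOR P)) OR ((P XOR S) XOR (T XOR S))) XOR NOT (((P IFF Q) XOR ((T IFF Q) XOR T)) IMPLIES S) = True XOR True = False

False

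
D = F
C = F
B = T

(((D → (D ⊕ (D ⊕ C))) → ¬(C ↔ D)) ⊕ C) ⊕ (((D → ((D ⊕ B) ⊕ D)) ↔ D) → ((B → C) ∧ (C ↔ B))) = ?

T

D ⊕ C = F ⊕ F = F
D ⊕ (D ⊕ C) = F ⊕ F = F
D → (D ⊕ (D ⊕ C)) = F → F = T
C ↔ D = F ↔ F = T
¬(C ↔ D) = ¬T = F
(D → (D ⊕ (D ⊕ C))) → ¬(C ↔ D) = T → F = F
((D → (D ⊕ (D ⊕ C))) → ¬(C ↔ D)) ⊕ C = F ⊕ F = F
D ⊕ B = F ⊕ T = T
(D ⊕ B) ⊕ D = T ⊕ F = T
D → ((D ⊕ B) ⊕ D) = F → T = T
(D → ((D ⊕ B) ⊕ D)) ↔ D = T ↔ F = F
B → C = T → F = F
C ↔ B = F ↔ T = F
(B → C) ∧ (C ↔ B) = F ∧ F = F
((D → ((D ⊕ B) ⊕ D)) ↔ D) → ((B → C) ∧ (C ↔ B)) = F → F = T
(((D → (D ⊕ (D ⊕ C))) → ¬(C ↔ D)) ⊕ C) ⊕ (((D → ((D ⊕ B) ⊕ D)) ↔ D) → ((B → C) ∧ (C ↔ B))) = F ⊕ T = T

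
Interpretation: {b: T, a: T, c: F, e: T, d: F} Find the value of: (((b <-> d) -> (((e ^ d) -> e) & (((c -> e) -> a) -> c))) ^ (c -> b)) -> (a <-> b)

T

Substituting b=T, a=T, c=F, e=T, d=F:
b <-> d = T <-> F = F
e ^ d = T ^ F = T
(e ^ d) -> e = T -> T = T
c -> e = F -> T = T
(c -> e) -> a = T -> T = T
((c -> e) -> a) -> c = T -> F = F
((e ^ d) -> e) & (((c -> e) -> a) -> c) = T & F = F
(b <-> d) -> (((e ^ d) -> e) & (((c -> e) -> a) -> c)) = F -> F = T
c -> b = F -> T = T
((b <-> d) -> (((e ^ d) -> e) & (((c -> e) -> a) -> c))) ^ (c -> b) = T ^ T = F
a <-> b = T <-> T = T
(((b <-> d) -> (((e ^ d) -> e) & (((c -> e) -> a) -> c))) ^ (c -> b)) -> (a <-> b) = F -> T = T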